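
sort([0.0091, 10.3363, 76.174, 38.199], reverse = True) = [76.174, 38.199, 10.3363, 0.0091]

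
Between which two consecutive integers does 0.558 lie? 0 and 1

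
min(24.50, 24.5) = 24.50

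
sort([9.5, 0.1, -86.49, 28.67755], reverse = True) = [28.67755, 9.5, 0.1, -86.49]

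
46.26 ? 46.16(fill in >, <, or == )>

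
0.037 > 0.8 False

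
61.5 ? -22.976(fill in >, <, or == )>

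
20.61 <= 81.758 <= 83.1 True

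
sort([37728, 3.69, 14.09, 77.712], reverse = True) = [37728, 77.712, 14.09, 3.69]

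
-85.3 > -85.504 True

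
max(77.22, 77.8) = 77.8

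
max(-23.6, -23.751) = -23.6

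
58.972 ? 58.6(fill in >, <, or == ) >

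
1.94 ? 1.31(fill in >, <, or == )>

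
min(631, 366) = 366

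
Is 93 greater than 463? No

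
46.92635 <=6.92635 False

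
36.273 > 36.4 False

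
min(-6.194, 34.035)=-6.194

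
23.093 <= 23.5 True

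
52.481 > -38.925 True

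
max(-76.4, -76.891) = -76.4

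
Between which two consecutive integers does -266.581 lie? -267 and -266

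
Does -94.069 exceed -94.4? Yes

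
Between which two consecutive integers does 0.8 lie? 0 and 1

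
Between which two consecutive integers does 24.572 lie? 24 and 25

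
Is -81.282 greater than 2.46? No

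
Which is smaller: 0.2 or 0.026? 0.026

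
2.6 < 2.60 False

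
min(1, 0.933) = 0.933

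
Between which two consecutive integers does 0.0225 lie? 0 and 1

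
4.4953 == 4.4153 False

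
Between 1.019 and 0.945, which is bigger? 1.019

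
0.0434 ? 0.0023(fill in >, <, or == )>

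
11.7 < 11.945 True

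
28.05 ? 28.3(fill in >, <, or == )<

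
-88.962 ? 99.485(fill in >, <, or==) <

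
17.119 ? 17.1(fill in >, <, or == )>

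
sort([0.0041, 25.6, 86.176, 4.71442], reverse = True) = [86.176, 25.6, 4.71442, 0.0041]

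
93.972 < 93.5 False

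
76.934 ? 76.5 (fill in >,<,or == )>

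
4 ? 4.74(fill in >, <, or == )<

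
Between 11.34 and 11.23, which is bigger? 11.34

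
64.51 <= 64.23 False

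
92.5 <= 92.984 True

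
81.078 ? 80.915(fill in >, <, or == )>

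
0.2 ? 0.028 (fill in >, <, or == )>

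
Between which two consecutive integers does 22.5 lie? 22 and 23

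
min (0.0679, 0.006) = 0.006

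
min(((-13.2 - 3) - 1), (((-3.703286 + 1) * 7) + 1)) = -17.923002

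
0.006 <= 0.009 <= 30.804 True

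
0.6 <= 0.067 False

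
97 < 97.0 False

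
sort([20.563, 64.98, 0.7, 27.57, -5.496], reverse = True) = [64.98, 27.57, 20.563, 0.7, -5.496]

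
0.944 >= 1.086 False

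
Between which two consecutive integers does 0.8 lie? 0 and 1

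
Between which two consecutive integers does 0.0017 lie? 0 and 1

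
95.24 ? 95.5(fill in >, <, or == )<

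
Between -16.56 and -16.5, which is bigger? -16.5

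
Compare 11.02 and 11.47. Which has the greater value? 11.47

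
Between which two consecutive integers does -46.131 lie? -47 and -46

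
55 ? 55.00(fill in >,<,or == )==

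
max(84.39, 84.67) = 84.67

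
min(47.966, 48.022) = 47.966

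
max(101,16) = 101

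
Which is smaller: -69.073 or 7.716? -69.073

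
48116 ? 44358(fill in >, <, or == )>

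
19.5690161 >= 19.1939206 True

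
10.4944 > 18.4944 False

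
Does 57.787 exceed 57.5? Yes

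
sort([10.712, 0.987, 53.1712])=[0.987, 10.712, 53.1712]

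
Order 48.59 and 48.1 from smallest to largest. 48.1,48.59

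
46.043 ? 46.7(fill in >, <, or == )<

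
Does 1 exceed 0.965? Yes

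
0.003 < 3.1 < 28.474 True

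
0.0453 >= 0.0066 True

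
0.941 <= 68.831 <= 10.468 False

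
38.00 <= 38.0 True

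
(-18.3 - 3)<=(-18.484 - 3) False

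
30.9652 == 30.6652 False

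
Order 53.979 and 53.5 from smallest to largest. 53.5, 53.979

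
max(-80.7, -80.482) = -80.482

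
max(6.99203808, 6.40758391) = 6.99203808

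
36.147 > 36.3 False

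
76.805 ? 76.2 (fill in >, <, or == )>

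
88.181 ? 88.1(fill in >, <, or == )>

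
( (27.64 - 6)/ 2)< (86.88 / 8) True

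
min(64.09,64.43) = 64.09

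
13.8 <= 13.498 False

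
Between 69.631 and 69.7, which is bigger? 69.7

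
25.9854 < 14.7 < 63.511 False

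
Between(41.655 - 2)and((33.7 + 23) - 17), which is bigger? ((33.7 + 23) - 17)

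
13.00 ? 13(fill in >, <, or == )==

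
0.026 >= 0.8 False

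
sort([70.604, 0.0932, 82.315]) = [0.0932, 70.604, 82.315]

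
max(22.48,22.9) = 22.9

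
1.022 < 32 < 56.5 True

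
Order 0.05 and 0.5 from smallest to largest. 0.05, 0.5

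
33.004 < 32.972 False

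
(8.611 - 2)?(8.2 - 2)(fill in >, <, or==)>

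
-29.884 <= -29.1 True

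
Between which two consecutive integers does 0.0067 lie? 0 and 1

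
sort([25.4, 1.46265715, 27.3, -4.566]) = [-4.566, 1.46265715, 25.4, 27.3]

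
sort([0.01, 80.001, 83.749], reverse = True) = [83.749, 80.001, 0.01]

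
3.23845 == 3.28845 False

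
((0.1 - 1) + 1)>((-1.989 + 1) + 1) True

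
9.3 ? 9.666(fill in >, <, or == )<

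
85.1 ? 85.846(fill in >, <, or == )<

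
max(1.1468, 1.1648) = 1.1648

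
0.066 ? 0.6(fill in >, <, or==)<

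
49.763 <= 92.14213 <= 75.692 False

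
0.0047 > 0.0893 False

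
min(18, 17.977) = 17.977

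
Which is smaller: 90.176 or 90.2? 90.176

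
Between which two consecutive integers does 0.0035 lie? 0 and 1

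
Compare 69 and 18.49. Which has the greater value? 69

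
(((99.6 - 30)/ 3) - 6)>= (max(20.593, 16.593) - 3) False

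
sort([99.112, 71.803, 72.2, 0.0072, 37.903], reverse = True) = [99.112, 72.2, 71.803, 37.903, 0.0072]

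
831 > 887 False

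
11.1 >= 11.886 False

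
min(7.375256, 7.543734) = 7.375256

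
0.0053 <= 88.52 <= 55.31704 False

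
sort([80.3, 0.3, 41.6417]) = [0.3, 41.6417, 80.3]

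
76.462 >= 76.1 True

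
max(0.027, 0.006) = 0.027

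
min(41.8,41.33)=41.33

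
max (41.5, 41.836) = 41.836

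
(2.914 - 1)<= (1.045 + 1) True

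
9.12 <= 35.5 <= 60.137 True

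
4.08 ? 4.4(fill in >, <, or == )<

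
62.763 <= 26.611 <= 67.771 False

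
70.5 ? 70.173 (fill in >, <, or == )>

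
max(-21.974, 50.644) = 50.644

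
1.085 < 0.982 False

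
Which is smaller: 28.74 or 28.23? 28.23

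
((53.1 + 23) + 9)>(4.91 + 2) True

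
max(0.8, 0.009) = 0.8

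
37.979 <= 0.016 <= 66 False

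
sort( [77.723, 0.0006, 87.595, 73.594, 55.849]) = [0.0006, 55.849, 73.594, 77.723, 87.595]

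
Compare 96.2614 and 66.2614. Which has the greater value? 96.2614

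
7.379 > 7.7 False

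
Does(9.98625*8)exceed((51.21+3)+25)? Yes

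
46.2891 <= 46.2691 False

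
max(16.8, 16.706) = 16.8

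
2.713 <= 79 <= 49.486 False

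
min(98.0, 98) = 98.0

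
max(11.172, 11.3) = 11.3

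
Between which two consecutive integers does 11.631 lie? 11 and 12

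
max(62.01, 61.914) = 62.01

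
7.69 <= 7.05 False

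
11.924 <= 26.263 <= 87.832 True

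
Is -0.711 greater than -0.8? Yes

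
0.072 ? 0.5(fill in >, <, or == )<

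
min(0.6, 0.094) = 0.094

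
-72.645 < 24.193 True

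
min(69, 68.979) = 68.979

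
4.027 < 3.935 False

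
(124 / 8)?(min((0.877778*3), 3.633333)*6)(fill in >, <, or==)<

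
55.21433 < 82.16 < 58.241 False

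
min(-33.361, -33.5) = -33.5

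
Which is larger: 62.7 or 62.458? 62.7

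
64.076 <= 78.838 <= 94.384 True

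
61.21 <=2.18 False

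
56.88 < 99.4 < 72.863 False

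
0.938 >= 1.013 False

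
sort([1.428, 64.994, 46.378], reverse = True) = [64.994, 46.378, 1.428]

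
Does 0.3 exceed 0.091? Yes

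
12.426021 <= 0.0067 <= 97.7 False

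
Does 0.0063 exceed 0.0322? No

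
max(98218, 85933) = 98218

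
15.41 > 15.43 False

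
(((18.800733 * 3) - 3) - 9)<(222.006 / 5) False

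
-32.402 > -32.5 True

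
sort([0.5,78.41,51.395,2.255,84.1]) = [0.5,2.255,51.395,78.41,84.1]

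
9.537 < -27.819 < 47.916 False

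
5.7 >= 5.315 True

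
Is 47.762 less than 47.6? No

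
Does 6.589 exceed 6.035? Yes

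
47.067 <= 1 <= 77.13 False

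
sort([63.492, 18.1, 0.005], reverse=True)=[63.492, 18.1, 0.005]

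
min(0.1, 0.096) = 0.096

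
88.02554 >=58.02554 True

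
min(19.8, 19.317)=19.317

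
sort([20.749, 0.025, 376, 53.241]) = [0.025, 20.749, 53.241, 376]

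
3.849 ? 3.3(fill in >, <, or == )>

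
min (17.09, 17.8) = 17.09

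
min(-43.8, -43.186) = -43.8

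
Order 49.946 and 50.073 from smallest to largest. 49.946, 50.073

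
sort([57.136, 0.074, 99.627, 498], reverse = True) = [498, 99.627, 57.136, 0.074]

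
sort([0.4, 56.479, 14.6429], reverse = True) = [56.479, 14.6429, 0.4]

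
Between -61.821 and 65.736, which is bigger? 65.736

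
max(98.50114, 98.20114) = 98.50114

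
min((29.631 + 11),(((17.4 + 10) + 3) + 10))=40.4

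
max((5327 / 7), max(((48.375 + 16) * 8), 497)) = 761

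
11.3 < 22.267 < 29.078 True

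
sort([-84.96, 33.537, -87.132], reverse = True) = [33.537, -84.96, -87.132]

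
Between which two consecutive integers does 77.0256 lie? 77 and 78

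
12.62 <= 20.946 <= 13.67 False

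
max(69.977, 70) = 70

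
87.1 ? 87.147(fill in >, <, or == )<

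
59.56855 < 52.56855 False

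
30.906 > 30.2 True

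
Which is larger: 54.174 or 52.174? 54.174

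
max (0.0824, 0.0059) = 0.0824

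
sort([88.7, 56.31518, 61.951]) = [56.31518, 61.951, 88.7]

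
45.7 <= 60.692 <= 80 True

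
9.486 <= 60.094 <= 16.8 False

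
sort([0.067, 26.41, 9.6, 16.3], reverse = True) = [26.41, 16.3, 9.6, 0.067]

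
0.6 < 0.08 False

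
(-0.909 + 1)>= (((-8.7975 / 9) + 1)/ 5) True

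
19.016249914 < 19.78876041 True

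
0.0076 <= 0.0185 True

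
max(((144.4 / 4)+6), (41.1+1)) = 42.1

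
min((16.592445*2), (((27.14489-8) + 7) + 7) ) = 33.14489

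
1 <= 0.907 False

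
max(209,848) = 848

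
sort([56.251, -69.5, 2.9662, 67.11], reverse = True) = [67.11, 56.251, 2.9662, -69.5]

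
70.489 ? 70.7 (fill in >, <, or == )<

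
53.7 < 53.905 True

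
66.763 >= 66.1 True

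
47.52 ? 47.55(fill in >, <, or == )<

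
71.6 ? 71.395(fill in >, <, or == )>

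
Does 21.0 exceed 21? No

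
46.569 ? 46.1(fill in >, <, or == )>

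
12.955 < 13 True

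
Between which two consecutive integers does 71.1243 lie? 71 and 72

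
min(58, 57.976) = 57.976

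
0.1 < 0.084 False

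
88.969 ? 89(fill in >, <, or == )<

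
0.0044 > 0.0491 False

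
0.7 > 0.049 True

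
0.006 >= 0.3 False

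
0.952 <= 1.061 True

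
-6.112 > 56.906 False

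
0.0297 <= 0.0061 False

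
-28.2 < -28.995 False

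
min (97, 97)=97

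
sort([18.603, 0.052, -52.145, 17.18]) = [-52.145, 0.052, 17.18, 18.603]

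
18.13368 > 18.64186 False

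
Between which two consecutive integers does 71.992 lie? 71 and 72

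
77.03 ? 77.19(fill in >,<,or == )<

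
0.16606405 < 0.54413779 True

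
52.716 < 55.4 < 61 True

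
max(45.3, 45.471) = 45.471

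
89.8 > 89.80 False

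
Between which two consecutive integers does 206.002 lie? 206 and 207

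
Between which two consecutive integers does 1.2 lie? 1 and 2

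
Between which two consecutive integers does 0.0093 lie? 0 and 1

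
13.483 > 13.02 True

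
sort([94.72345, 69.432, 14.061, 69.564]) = [14.061, 69.432, 69.564, 94.72345]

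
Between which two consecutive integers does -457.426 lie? -458 and -457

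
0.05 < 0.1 True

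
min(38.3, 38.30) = 38.3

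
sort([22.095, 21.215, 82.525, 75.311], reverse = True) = [82.525, 75.311, 22.095, 21.215]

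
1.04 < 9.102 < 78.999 True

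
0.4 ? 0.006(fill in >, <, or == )>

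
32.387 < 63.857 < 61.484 False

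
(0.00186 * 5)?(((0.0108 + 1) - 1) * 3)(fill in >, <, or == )<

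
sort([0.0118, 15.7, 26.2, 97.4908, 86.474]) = [0.0118, 15.7, 26.2, 86.474, 97.4908]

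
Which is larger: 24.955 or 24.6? 24.955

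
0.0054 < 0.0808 True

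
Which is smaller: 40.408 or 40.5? 40.408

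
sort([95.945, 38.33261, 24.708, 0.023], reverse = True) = [95.945, 38.33261, 24.708, 0.023]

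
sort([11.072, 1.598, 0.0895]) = [0.0895, 1.598, 11.072]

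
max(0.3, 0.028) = 0.3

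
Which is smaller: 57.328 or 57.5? 57.328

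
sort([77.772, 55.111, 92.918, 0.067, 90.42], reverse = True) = [92.918, 90.42, 77.772, 55.111, 0.067]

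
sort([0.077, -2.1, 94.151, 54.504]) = [-2.1, 0.077, 54.504, 94.151]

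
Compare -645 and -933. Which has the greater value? -645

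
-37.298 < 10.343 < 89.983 True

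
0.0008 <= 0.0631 True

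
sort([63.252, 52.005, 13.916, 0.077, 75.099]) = [0.077, 13.916, 52.005, 63.252, 75.099]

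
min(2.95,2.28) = 2.28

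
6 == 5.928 False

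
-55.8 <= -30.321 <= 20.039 True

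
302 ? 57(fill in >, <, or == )>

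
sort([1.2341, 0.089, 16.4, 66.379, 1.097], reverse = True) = [66.379, 16.4, 1.2341, 1.097, 0.089]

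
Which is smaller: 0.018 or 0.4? 0.018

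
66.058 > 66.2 False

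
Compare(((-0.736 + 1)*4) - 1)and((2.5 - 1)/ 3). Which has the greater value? ((2.5 - 1)/ 3)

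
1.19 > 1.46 False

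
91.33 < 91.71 True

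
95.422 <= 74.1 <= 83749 False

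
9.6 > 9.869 False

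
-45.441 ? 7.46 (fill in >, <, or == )<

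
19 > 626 False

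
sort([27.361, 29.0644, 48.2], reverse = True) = [48.2, 29.0644, 27.361]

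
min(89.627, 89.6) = 89.6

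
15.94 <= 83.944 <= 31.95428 False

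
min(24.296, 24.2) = 24.2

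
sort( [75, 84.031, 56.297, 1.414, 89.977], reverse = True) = [89.977, 84.031, 75, 56.297, 1.414]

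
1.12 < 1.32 True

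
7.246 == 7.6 False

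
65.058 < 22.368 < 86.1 False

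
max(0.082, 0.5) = 0.5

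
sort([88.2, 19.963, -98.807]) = [-98.807, 19.963, 88.2]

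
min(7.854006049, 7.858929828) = 7.854006049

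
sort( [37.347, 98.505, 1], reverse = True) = [98.505, 37.347, 1]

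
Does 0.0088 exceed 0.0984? No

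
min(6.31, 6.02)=6.02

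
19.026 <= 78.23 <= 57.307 False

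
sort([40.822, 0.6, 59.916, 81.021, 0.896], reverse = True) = [81.021, 59.916, 40.822, 0.896, 0.6]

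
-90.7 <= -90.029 True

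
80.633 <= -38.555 False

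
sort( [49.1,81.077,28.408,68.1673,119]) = [28.408,49.1,68.1673,81.077,119]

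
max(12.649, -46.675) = 12.649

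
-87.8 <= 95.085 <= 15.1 False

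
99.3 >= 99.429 False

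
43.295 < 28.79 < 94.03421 False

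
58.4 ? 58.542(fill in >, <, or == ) <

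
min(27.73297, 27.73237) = 27.73237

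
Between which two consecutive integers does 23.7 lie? 23 and 24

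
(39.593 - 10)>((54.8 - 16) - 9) False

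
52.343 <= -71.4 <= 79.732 False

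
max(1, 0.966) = 1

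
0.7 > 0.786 False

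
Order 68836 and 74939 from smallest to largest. 68836,74939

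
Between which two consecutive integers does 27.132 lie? 27 and 28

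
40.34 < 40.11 False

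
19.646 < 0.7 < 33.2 False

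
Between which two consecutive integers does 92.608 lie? 92 and 93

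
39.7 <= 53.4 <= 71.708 True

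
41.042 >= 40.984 True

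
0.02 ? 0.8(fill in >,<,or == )<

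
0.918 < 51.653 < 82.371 True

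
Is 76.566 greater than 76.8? No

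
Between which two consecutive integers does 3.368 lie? 3 and 4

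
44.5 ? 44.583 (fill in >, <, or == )<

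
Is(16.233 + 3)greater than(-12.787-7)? Yes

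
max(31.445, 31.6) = 31.6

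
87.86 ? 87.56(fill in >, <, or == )>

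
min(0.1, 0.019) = 0.019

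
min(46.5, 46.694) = 46.5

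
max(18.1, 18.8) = 18.8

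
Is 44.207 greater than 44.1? Yes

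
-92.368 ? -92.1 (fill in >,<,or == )<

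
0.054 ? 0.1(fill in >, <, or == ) <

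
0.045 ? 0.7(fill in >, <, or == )<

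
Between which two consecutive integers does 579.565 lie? 579 and 580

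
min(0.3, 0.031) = 0.031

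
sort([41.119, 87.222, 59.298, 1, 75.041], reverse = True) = [87.222, 75.041, 59.298, 41.119, 1]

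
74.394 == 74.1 False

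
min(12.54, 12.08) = 12.08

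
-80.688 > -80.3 False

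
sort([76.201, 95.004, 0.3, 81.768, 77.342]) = [0.3, 76.201, 77.342, 81.768, 95.004]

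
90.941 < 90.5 False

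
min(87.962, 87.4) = 87.4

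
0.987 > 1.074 False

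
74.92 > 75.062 False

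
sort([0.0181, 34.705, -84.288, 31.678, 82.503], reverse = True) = [82.503, 34.705, 31.678, 0.0181, -84.288]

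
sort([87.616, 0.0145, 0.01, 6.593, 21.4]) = [0.01, 0.0145, 6.593, 21.4, 87.616]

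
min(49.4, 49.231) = 49.231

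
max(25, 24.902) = 25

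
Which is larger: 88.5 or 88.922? 88.922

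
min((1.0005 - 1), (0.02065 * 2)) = 0.0005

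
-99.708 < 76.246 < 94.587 True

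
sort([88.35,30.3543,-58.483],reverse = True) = [88.35,30.3543,-58.483]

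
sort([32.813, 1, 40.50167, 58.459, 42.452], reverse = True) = [58.459, 42.452, 40.50167, 32.813, 1]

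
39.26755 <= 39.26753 False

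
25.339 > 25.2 True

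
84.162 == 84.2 False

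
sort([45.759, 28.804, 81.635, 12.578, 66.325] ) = [12.578, 28.804, 45.759, 66.325, 81.635]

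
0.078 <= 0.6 True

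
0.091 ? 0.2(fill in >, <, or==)<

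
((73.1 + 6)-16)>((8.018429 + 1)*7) False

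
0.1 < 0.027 False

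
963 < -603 False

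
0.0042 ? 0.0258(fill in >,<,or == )<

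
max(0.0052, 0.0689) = 0.0689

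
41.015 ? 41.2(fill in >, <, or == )<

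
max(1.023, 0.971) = 1.023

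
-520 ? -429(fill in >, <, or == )<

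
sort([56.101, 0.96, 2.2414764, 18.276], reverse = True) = [56.101, 18.276, 2.2414764, 0.96]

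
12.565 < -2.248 False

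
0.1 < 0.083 False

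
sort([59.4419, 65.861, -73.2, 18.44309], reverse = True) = [65.861, 59.4419, 18.44309, -73.2]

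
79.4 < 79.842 True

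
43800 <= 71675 True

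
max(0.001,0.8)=0.8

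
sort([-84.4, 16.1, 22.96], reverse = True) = [22.96, 16.1, -84.4]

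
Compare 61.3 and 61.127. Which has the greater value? 61.3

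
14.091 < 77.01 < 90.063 True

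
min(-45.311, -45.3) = -45.311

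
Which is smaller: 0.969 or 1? 0.969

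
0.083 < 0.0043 False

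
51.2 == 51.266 False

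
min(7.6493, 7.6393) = 7.6393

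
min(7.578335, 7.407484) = 7.407484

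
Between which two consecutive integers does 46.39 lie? 46 and 47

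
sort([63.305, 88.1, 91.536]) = [63.305, 88.1, 91.536]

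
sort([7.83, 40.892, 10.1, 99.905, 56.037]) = [7.83, 10.1, 40.892, 56.037, 99.905]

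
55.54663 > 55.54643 True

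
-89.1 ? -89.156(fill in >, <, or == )>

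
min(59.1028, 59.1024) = 59.1024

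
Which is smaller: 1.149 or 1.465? 1.149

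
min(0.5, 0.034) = 0.034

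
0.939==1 False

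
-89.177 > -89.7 True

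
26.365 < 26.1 False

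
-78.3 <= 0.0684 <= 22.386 True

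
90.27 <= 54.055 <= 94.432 False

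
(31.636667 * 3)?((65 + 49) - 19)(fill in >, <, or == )<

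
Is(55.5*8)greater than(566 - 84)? No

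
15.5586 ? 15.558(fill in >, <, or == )>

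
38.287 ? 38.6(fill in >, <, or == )<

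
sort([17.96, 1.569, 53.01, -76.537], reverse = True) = [53.01, 17.96, 1.569, -76.537]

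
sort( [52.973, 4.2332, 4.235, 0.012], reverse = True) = [52.973, 4.235, 4.2332, 0.012]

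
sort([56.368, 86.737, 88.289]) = [56.368, 86.737, 88.289]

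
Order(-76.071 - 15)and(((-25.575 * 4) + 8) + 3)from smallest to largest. (((-25.575 * 4) + 8) + 3),(-76.071 - 15)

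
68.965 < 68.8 False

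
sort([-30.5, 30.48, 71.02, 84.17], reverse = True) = [84.17, 71.02, 30.48, -30.5]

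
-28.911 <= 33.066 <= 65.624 True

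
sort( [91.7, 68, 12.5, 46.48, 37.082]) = [12.5, 37.082, 46.48, 68, 91.7]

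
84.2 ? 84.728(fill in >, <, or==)<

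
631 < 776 True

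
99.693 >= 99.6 True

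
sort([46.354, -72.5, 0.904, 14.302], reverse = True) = [46.354, 14.302, 0.904, -72.5]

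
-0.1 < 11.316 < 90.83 True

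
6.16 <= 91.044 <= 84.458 False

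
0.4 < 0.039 False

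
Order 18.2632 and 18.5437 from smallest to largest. 18.2632, 18.5437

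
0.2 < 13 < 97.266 True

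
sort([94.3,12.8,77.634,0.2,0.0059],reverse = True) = [94.3,77.634,12.8,0.2,0.0059]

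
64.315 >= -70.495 True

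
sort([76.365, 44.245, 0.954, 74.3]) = [0.954, 44.245, 74.3, 76.365]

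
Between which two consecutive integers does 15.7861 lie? 15 and 16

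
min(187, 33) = 33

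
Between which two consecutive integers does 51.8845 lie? 51 and 52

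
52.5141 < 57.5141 True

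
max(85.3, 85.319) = 85.319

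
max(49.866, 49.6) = 49.866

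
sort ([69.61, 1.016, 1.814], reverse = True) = [69.61, 1.814, 1.016]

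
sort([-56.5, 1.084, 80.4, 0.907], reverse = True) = [80.4, 1.084, 0.907, -56.5]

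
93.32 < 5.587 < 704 False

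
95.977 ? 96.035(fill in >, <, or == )<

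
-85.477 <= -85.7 False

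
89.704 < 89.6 False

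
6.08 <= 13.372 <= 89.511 True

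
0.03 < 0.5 True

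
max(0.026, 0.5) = 0.5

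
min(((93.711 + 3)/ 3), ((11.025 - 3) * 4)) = 32.1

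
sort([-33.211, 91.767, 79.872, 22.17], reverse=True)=[91.767, 79.872, 22.17, -33.211]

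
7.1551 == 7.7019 False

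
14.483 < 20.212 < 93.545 True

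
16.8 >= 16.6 True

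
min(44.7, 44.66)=44.66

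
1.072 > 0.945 True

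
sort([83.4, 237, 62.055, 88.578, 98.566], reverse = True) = [237, 98.566, 88.578, 83.4, 62.055]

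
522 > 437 True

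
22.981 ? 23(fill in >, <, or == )<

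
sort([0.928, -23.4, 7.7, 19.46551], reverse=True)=[19.46551, 7.7, 0.928, -23.4]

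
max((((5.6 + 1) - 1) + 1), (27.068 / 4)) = 6.767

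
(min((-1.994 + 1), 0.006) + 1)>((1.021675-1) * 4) False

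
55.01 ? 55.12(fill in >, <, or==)<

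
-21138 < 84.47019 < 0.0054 False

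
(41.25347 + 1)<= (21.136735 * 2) True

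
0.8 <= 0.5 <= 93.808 False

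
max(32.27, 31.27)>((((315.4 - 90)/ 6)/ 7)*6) True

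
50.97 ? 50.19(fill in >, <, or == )>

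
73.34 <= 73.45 True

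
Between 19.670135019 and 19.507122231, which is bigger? 19.670135019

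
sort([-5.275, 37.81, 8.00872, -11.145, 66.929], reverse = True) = [66.929, 37.81, 8.00872, -5.275, -11.145]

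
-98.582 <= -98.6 False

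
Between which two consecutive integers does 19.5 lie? 19 and 20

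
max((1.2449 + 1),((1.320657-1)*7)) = 2.2449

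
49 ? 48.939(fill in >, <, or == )>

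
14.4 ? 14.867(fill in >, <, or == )<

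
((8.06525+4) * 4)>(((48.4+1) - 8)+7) False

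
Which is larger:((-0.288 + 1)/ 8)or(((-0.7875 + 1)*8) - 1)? (((-0.7875 + 1)*8) - 1)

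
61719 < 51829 False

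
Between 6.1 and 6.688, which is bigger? 6.688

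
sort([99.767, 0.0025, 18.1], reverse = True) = [99.767, 18.1, 0.0025]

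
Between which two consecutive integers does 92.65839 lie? 92 and 93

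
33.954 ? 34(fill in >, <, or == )<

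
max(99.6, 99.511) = 99.6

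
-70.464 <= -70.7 False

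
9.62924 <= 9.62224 False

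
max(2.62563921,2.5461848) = 2.62563921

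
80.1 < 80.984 True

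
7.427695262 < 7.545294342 True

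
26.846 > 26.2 True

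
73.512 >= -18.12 True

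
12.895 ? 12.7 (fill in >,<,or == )>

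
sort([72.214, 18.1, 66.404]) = [18.1, 66.404, 72.214]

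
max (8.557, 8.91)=8.91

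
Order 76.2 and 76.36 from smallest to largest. 76.2, 76.36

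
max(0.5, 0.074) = 0.5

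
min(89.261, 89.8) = 89.261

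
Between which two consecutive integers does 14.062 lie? 14 and 15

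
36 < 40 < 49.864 True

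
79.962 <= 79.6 False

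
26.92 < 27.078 True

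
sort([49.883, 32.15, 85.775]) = [32.15, 49.883, 85.775]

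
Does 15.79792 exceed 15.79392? Yes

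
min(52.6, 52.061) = 52.061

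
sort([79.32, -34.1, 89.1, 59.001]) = [-34.1, 59.001, 79.32, 89.1]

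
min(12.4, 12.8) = 12.4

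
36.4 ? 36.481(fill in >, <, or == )<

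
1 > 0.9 True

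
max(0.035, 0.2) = 0.2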